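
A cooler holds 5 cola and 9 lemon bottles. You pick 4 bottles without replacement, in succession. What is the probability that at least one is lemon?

P(no lemon) = 5/14 × 4/13 × 3/12 × 2/11 = 120/24024 = 5/1001.
P(at least one) = 1 − 5/1001 = 996/1001.

996/1001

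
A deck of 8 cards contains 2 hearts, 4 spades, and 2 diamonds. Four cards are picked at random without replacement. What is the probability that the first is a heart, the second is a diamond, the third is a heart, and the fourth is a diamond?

1/420

Multiply the probability of each draw given the previous ones:
P = 2/8 × 2/7 × 1/6 × 1/5 = 4/1680 = 1/420.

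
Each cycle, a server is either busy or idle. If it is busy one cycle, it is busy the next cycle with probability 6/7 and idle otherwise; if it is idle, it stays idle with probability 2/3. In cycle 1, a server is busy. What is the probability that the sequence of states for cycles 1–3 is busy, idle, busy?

1/21

Cycle 1 is given. For each transition, use the conditional probability from the current state:
P(idle | busy) = 1/7; P(busy | idle) = 1/3.
P = 1/7 × 1/3 = 1/21.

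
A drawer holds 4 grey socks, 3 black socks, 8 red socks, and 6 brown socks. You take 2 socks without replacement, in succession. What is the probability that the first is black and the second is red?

2/35

Multiply the probability of each draw given the previous ones:
P = 3/21 × 8/20 = 24/420 = 2/35.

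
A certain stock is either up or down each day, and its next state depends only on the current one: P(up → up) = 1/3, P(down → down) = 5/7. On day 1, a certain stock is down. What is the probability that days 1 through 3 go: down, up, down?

Day 1 is given. For each transition, use the conditional probability from the current state:
P(up | down) = 2/7; P(down | up) = 2/3.
P = 2/7 × 2/3 = 4/21.

4/21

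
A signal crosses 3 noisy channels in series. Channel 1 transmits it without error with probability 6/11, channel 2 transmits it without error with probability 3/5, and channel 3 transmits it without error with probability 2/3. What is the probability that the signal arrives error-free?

Each stage is reached only if all earlier stages succeed, so
P = 6/11 × 3/5 × 2/3 = 36/165 = 12/55.

12/55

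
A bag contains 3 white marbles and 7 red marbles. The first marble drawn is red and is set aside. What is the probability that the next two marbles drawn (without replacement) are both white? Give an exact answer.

1/12

After the first draw, 3 of the remaining 9 marbles are white.
P = 3/9 × 2/8 = 6/72 = 1/12.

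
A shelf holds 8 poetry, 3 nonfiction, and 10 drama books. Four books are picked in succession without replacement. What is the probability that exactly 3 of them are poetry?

104/855

One ordering (poetry drawn first) has probability 8/21 × 7/20 × 6/19 × 13/18 = 4368/143640 = 26/855.
There are C(4,3) = 4 such orderings, each equally likely, so P = 4 × 26/855 = 104/855.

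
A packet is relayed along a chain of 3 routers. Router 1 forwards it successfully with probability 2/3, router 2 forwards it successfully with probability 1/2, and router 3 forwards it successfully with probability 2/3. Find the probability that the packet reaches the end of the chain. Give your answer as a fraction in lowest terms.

The events are sequential, so multiply the conditional probabilities:
P = 2/3 × 1/2 × 2/3 = 4/18 = 2/9.

2/9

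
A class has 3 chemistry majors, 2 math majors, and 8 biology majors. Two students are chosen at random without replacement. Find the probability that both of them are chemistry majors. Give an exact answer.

1/26

P(all chemistry majors) = 3/13 × 2/12 = 6/156 = 1/26.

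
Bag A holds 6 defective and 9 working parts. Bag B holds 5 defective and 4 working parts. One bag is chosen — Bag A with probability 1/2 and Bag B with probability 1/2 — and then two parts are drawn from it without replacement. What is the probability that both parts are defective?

53/252

From Bag A: P(both defective) = (6/15)(5/14) = 1/7.
From Bag B: P(both defective) = (5/9)(4/8) = 5/18.
Total probability = (1/2)(1/7) + (1/2)(5/18) = 53/252.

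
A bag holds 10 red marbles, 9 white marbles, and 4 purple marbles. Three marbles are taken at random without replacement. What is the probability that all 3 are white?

12/253

P = 9/23 × 8/22 × 7/21 = 504/10626 = 12/253.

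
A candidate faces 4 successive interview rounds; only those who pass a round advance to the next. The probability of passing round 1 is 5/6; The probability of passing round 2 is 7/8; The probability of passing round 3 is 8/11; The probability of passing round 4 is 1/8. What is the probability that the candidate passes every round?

The events are sequential, so multiply the conditional probabilities:
P = 5/6 × 7/8 × 8/11 × 1/8 = 280/4224 = 35/528.

35/528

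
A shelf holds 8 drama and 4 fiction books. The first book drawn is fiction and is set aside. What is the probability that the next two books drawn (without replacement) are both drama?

28/55

After the first draw, 8 of the remaining 11 books are drama.
P = 8/11 × 7/10 = 56/110 = 28/55.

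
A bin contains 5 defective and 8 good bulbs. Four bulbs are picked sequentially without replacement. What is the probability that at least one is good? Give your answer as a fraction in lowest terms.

142/143

P(no good) = 5/13 × 4/12 × 3/11 × 2/10 = 120/17160 = 1/143.
P(at least one) = 1 − 1/143 = 142/143.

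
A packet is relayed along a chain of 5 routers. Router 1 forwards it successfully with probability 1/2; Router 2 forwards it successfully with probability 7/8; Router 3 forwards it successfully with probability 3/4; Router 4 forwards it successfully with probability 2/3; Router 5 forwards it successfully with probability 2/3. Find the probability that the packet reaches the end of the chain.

7/48

Multiplying along the chain,
P = 1/2 × 7/8 × 3/4 × 2/3 × 2/3 = 84/576 = 7/48.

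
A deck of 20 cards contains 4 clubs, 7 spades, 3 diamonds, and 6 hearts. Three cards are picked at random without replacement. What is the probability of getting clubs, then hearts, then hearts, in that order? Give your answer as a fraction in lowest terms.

Multiply the probability of each draw given the previous ones:
P = 4/20 × 6/19 × 5/18 = 120/6840 = 1/57.

1/57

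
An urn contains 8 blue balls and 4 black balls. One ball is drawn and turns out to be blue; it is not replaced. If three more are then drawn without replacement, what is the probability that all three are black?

4/165

With the first ball removed, 4 black remain out of 11.
P = 4/11 × 3/10 × 2/9 = 24/990 = 4/165.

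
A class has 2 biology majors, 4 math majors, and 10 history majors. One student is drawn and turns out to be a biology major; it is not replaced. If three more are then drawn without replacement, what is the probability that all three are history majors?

After the first draw, 10 of the remaining 15 students are history majors.
P = 10/15 × 9/14 × 8/13 = 720/2730 = 24/91.

24/91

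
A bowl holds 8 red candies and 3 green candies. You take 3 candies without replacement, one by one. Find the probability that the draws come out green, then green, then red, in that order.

8/165

Each draw changes the counts, so multiply the conditional probabilities along the sequence:
P = 3/11 × 2/10 × 8/9 = 48/990 = 8/165.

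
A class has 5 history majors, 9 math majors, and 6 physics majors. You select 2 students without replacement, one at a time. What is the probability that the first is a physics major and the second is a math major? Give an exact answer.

27/190

Multiply the probability of each draw given the previous ones:
P = 6/20 × 9/19 = 54/380 = 27/190.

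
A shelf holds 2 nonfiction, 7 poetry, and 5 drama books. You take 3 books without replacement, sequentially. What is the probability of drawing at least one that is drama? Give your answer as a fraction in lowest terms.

10/13

P(no drama) = 9/14 × 8/13 × 7/12 = 504/2184 = 3/13.
P(at least one) = 1 − 3/13 = 10/13.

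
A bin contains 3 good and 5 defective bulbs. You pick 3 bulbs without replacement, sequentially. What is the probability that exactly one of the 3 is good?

One ordering (good drawn first) has probability 3/8 × 5/7 × 4/6 = 60/336 = 5/28.
There are C(3,1) = 3 such orderings, each equally likely, so P = 3 × 5/28 = 15/28.

15/28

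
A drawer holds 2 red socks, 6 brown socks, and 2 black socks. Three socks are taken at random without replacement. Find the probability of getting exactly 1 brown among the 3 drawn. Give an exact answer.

One ordering (brown drawn first) has probability 6/10 × 4/9 × 3/8 = 72/720 = 1/10.
There are C(3,1) = 3 such orderings, each equally likely, so P = 3 × 1/10 = 3/10.

3/10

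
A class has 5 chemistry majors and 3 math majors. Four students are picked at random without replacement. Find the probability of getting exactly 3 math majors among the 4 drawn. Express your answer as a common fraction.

1/14

One ordering (math majors drawn first) has probability 3/8 × 2/7 × 1/6 × 5/5 = 30/1680 = 1/56.
There are C(4,3) = 4 such orderings, each equally likely, so P = 4 × 1/56 = 1/14.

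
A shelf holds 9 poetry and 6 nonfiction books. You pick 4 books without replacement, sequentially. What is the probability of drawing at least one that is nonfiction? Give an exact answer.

59/65

P(no nonfiction) = 9/15 × 8/14 × 7/13 × 6/12 = 3024/32760 = 6/65.
P(at least one) = 1 − 6/65 = 59/65.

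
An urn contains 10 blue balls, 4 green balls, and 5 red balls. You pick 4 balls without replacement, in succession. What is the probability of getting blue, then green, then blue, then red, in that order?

Multiply the probability of each draw given the previous ones:
P = 10/19 × 4/18 × 9/17 × 5/16 = 1800/93024 = 25/1292.

25/1292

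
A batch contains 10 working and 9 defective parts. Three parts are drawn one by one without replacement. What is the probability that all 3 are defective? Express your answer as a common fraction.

P(all defective) = 9/19 × 8/18 × 7/17 = 504/5814 = 28/323.

28/323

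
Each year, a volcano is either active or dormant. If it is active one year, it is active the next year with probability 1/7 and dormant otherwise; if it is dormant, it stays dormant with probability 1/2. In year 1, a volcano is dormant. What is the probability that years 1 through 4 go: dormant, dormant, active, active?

Year 1 is given. For each transition, use the conditional probability from the current state:
P(dormant | dormant) = 1/2; P(active | dormant) = 1/2; P(active | active) = 1/7.
P = 1/2 × 1/2 × 1/7 = 1/28.

1/28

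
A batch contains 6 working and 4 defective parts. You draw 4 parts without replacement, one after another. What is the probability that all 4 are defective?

P(every draw is defective) = 4/10 × 3/9 × 2/8 × 1/7 = 24/5040 = 1/210.

1/210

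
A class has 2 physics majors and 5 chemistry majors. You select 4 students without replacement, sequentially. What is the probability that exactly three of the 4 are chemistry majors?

4/7

One ordering (chemistry majors drawn first) has probability 5/7 × 4/6 × 3/5 × 2/4 = 120/840 = 1/7.
There are C(4,3) = 4 such orderings, each equally likely, so P = 4 × 1/7 = 4/7.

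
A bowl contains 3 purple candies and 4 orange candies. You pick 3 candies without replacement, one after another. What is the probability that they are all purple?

P(every draw is purple) = 3/7 × 2/6 × 1/5 = 6/210 = 1/35.

1/35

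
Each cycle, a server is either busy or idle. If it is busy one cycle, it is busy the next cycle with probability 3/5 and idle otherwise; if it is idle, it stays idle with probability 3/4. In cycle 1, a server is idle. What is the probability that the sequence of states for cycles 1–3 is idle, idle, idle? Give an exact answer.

Cycle 1 is given. For each transition, use the conditional probability from the current state:
P(idle | idle) = 3/4; P(idle | idle) = 3/4.
P = 3/4 × 3/4 = 9/16.

9/16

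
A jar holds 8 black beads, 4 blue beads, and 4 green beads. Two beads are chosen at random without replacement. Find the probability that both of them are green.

1/20

P(all green) = 4/16 × 3/15 = 12/240 = 1/20.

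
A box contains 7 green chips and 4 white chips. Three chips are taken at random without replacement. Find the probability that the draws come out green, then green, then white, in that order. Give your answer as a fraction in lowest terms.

Multiply the probability of each draw given the previous ones:
P = 7/11 × 6/10 × 4/9 = 168/990 = 28/165.

28/165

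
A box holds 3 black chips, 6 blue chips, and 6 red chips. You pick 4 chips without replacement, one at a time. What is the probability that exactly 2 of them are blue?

36/91

One ordering (blue drawn first) has probability 6/15 × 5/14 × 9/13 × 8/12 = 2160/32760 = 6/91.
There are C(4,2) = 6 such orderings, each equally likely, so P = 6 × 6/91 = 36/91.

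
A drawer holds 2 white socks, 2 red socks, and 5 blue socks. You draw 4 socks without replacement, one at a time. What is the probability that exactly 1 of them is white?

One ordering (white drawn first) has probability 2/9 × 7/8 × 6/7 × 5/6 = 420/3024 = 5/36.
There are C(4,1) = 4 such orderings, each equally likely, so P = 4 × 5/36 = 5/9.

5/9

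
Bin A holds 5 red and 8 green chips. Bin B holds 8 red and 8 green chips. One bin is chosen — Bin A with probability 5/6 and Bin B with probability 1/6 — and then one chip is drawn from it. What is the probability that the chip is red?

21/52

From Bin A: P(red) = 5/13.
From Bin B: P(red) = 8/16.
Total probability = (5/6)(5/13) + (1/6)(8/16) = 21/52.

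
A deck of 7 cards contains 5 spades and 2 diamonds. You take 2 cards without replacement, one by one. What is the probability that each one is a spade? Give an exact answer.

10/21

P(every draw is a spade) = 5/7 × 4/6 = 20/42 = 10/21.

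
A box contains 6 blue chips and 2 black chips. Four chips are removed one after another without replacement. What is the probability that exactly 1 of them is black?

4/7

One ordering (black drawn first) has probability 2/8 × 6/7 × 5/6 × 4/5 = 240/1680 = 1/7.
There are C(4,1) = 4 such orderings, each equally likely, so P = 4 × 1/7 = 4/7.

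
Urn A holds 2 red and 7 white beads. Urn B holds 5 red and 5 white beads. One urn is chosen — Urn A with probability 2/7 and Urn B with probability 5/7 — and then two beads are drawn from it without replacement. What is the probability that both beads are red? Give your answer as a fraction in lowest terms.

1/6

From Urn A: P(both red) = (2/9)(1/8) = 1/36.
From Urn B: P(both red) = (5/10)(4/9) = 2/9.
Total probability = (2/7)(1/36) + (5/7)(2/9) = 1/6.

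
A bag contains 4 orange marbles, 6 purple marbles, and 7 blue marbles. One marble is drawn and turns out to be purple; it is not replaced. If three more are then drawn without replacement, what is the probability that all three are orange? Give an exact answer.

With the first marble removed, 4 orange remain out of 16.
P = 4/16 × 3/15 × 2/14 = 24/3360 = 1/140.

1/140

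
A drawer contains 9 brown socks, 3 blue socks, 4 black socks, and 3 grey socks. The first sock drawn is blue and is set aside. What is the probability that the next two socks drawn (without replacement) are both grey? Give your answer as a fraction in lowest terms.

1/51

With the first sock removed, 3 grey remain out of 18.
P = 3/18 × 2/17 = 6/306 = 1/51.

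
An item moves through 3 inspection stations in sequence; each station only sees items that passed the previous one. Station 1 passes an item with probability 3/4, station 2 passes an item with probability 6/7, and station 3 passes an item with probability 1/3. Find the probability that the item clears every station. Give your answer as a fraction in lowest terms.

3/14

Multiplying along the chain,
P = 3/4 × 6/7 × 1/3 = 18/84 = 3/14.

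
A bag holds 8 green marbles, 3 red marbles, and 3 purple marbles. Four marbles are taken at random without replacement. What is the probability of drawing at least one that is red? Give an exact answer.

P(no red) = 11/14 × 10/13 × 9/12 × 8/11 = 7920/24024 = 30/91.
P(at least one) = 1 − 30/91 = 61/91.

61/91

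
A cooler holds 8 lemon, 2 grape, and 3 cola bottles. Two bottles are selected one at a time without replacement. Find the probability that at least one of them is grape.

23/78

P(no grape) = 11/13 × 10/12 = 110/156 = 55/78.
P(at least one) = 1 − 55/78 = 23/78.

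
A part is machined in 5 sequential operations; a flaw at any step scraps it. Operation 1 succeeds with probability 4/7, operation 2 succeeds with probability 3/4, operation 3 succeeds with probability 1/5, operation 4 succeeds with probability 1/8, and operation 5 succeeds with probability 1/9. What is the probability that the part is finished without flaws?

1/840

Each stage is reached only if all earlier stages succeed, so
P = 4/7 × 3/4 × 1/5 × 1/8 × 1/9 = 12/10080 = 1/840.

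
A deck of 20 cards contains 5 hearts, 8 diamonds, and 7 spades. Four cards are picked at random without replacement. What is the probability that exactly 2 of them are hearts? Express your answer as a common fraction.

70/323

One ordering (hearts drawn first) has probability 5/20 × 4/19 × 15/18 × 14/17 = 4200/116280 = 35/969.
There are C(4,2) = 6 such orderings, each equally likely, so P = 6 × 35/969 = 70/323.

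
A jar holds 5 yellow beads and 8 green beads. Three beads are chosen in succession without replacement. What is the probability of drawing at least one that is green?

138/143

P(no green) = 5/13 × 4/12 × 3/11 = 60/1716 = 5/143.
P(at least one) = 1 − 5/143 = 138/143.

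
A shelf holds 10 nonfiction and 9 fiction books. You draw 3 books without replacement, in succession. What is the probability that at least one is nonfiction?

295/323

P(no nonfiction) = 9/19 × 8/18 × 7/17 = 504/5814 = 28/323.
P(at least one) = 1 − 28/323 = 295/323.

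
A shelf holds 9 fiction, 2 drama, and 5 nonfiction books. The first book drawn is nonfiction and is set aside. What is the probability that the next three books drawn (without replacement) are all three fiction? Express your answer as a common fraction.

12/65

With the first book removed, 9 fiction remain out of 15.
P = 9/15 × 8/14 × 7/13 = 504/2730 = 12/65.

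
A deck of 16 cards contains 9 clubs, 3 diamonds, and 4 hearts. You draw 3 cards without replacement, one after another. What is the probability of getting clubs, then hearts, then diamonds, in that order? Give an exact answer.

9/280

Each draw changes the counts, so multiply the conditional probabilities along the sequence:
P = 9/16 × 4/15 × 3/14 = 108/3360 = 9/280.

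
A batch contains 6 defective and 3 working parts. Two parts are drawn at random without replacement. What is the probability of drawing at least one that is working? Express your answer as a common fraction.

P(no working) = 6/9 × 5/8 = 30/72 = 5/12.
P(at least one) = 1 − 5/12 = 7/12.

7/12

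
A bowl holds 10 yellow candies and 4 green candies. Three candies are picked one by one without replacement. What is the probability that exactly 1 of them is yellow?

One ordering (yellow drawn first) has probability 10/14 × 4/13 × 3/12 = 120/2184 = 5/91.
There are C(3,1) = 3 such orderings, each equally likely, so P = 3 × 5/91 = 15/91.

15/91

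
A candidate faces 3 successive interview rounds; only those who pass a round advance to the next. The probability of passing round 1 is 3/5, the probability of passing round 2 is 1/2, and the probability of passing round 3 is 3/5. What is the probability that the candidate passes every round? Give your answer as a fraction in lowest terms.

Each stage is reached only if all earlier stages succeed, so
P = 3/5 × 1/2 × 3/5 = 9/50.

9/50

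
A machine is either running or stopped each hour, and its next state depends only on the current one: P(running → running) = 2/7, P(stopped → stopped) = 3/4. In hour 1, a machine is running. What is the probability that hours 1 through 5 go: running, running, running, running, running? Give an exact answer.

Hour 1 is given. For each transition, use the conditional probability from the current state:
P(running | running) = 2/7; P(running | running) = 2/7; P(running | running) = 2/7; P(running | running) = 2/7.
P = 2/7 × 2/7 × 2/7 × 2/7 = 16/2401.

16/2401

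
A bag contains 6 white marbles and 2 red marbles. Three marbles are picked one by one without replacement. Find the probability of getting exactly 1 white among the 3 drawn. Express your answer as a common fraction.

One ordering (white drawn first) has probability 6/8 × 2/7 × 1/6 = 12/336 = 1/28.
There are C(3,1) = 3 such orderings, each equally likely, so P = 3 × 1/28 = 3/28.

3/28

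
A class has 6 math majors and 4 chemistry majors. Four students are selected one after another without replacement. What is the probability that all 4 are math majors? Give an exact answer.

1/14

P(every draw is a math major) = 6/10 × 5/9 × 4/8 × 3/7 = 360/5040 = 1/14.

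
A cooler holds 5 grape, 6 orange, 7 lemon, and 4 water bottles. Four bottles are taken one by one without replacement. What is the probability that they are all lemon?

P = 7/22 × 6/21 × 5/20 × 4/19 = 840/175560 = 1/209.

1/209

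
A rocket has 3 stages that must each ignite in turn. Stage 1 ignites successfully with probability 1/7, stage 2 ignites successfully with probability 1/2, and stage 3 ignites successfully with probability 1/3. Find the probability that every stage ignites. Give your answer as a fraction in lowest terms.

Each stage is reached only if all earlier stages succeed, so
P = 1/7 × 1/2 × 1/3 = 1/42.

1/42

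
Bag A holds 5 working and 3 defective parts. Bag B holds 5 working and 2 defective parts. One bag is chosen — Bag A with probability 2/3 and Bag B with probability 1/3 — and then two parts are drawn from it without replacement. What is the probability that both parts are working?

From Bag A: P(both working) = (5/8)(4/7) = 5/14.
From Bag B: P(both working) = (5/7)(4/6) = 10/21.
Total probability = (2/3)(5/14) + (1/3)(10/21) = 25/63.

25/63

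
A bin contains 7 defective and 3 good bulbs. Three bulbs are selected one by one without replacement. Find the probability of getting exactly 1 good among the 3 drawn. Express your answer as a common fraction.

21/40

One ordering (good drawn first) has probability 3/10 × 7/9 × 6/8 = 126/720 = 7/40.
There are C(3,1) = 3 such orderings, each equally likely, so P = 3 × 7/40 = 21/40.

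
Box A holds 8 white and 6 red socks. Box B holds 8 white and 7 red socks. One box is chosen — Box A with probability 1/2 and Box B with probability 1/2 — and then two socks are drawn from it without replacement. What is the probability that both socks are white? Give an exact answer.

56/195

From Box A: P(both white) = (8/14)(7/13) = 4/13.
From Box B: P(both white) = (8/15)(7/14) = 4/15.
Total probability = (1/2)(4/13) + (1/2)(4/15) = 56/195.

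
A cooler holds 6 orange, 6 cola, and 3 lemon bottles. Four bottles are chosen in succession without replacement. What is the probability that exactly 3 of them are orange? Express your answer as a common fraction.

One ordering (orange drawn first) has probability 6/15 × 5/14 × 4/13 × 9/12 = 1080/32760 = 3/91.
There are C(4,3) = 4 such orderings, each equally likely, so P = 4 × 3/91 = 12/91.

12/91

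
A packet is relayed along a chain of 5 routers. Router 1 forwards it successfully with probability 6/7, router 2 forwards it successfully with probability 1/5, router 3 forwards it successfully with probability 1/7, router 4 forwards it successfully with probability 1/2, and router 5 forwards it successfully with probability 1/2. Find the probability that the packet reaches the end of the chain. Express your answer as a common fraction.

Each stage is reached only if all earlier stages succeed, so
P = 6/7 × 1/5 × 1/7 × 1/2 × 1/2 = 6/980 = 3/490.

3/490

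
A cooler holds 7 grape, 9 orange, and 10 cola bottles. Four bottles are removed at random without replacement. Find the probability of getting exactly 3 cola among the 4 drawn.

192/1495

One ordering (cola drawn first) has probability 10/26 × 9/25 × 8/24 × 16/23 = 11520/358800 = 48/1495.
There are C(4,3) = 4 such orderings, each equally likely, so P = 4 × 48/1495 = 192/1495.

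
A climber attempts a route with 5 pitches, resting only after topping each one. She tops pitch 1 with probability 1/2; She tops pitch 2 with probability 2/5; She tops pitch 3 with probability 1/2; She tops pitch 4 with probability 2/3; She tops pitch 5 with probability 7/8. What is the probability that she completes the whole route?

7/120

Multiplying along the chain,
P = 1/2 × 2/5 × 1/2 × 2/3 × 7/8 = 28/480 = 7/120.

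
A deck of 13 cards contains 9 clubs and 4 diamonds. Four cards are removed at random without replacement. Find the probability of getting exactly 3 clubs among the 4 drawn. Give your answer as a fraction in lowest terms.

336/715

One ordering (clubs drawn first) has probability 9/13 × 8/12 × 7/11 × 4/10 = 2016/17160 = 84/715.
There are C(4,3) = 4 such orderings, each equally likely, so P = 4 × 84/715 = 336/715.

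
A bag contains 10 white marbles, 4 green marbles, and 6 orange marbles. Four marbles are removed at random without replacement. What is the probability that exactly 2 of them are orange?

One ordering (orange drawn first) has probability 6/20 × 5/19 × 14/18 × 13/17 = 5460/116280 = 91/1938.
There are C(4,2) = 6 such orderings, each equally likely, so P = 6 × 91/1938 = 91/323.

91/323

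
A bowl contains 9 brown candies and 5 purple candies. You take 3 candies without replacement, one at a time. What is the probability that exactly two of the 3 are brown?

One ordering (brown drawn first) has probability 9/14 × 8/13 × 5/12 = 360/2184 = 15/91.
There are C(3,2) = 3 such orderings, each equally likely, so P = 3 × 15/91 = 45/91.

45/91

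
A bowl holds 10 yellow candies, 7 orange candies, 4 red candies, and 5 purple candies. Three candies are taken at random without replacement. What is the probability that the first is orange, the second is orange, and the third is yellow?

Multiply the probability of each draw given the previous ones:
P = 7/26 × 6/25 × 10/24 = 420/15600 = 7/260.

7/260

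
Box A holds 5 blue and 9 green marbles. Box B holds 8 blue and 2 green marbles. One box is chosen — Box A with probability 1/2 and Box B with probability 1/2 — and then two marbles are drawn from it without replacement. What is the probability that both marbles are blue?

1499/4095

From Box A: P(both blue) = (5/14)(4/13) = 10/91.
From Box B: P(both blue) = (8/10)(7/9) = 28/45.
Total probability = (1/2)(10/91) + (1/2)(28/45) = 1499/4095.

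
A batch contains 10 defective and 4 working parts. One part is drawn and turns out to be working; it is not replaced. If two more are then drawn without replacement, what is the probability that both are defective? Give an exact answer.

With the first part removed, 10 defective remain out of 13.
P = 10/13 × 9/12 = 90/156 = 15/26.

15/26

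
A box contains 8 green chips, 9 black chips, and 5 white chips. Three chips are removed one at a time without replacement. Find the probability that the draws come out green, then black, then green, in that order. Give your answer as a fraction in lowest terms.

3/55

Chain rule:
P = 8/22 × 9/21 × 7/20 = 504/9240 = 3/55.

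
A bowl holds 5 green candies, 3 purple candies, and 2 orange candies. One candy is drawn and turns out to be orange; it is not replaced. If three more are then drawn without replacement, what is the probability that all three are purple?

1/84

After the first draw, 3 of the remaining 9 candies are purple.
P = 3/9 × 2/8 × 1/7 = 6/504 = 1/84.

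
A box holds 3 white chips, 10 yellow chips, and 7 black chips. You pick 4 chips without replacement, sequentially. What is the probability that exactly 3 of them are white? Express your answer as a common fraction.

1/285

One ordering (white drawn first) has probability 3/20 × 2/19 × 1/18 × 17/17 = 102/116280 = 1/1140.
There are C(4,3) = 4 such orderings, each equally likely, so P = 4 × 1/1140 = 1/285.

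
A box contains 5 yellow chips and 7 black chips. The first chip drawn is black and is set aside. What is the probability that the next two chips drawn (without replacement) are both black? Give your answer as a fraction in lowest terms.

3/11

After the first draw, 6 of the remaining 11 chips are black.
P = 6/11 × 5/10 = 30/110 = 3/11.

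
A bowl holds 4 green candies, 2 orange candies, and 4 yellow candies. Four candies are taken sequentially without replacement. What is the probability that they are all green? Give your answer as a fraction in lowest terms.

1/210

P(all green) = 4/10 × 3/9 × 2/8 × 1/7 = 24/5040 = 1/210.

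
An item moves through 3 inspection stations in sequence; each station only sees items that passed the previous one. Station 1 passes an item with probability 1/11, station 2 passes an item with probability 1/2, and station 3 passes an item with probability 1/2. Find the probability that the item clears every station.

1/44

Multiplying along the chain,
P = 1/11 × 1/2 × 1/2 = 1/44.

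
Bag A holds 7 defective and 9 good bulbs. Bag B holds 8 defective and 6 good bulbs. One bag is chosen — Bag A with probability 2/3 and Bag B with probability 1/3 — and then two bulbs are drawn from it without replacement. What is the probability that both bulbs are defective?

From Bag A: P(both defective) = (7/16)(6/15) = 7/40.
From Bag B: P(both defective) = (8/14)(7/13) = 4/13.
Total probability = (2/3)(7/40) + (1/3)(4/13) = 57/260.

57/260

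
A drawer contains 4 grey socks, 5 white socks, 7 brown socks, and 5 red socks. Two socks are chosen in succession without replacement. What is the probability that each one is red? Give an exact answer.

1/21

P(all red) = 5/21 × 4/20 = 20/420 = 1/21.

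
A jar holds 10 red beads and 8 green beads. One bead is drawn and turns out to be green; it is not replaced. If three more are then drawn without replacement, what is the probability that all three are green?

7/136

After the first draw, 7 of the remaining 17 beads are green.
P = 7/17 × 6/16 × 5/15 = 210/4080 = 7/136.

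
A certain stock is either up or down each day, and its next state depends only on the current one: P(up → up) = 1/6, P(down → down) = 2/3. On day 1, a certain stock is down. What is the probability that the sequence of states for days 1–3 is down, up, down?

5/18

Day 1 is given. For each transition, use the conditional probability from the current state:
P(up | down) = 1/3; P(down | up) = 5/6.
P = 1/3 × 5/6 = 5/18.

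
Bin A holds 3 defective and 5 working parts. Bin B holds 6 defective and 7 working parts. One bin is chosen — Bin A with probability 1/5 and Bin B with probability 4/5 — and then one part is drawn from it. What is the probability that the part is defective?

From Bin A: P(defective) = 3/8.
From Bin B: P(defective) = 6/13.
Total probability = (1/5)(3/8) + (4/5)(6/13) = 231/520.

231/520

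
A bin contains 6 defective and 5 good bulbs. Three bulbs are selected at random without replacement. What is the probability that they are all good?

P = 5/11 × 4/10 × 3/9 = 60/990 = 2/33.

2/33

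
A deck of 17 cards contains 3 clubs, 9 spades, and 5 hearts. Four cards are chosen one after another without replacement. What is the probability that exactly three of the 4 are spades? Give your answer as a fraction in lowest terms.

24/85

One ordering (spades drawn first) has probability 9/17 × 8/16 × 7/15 × 8/14 = 4032/57120 = 6/85.
There are C(4,3) = 4 such orderings, each equally likely, so P = 4 × 6/85 = 24/85.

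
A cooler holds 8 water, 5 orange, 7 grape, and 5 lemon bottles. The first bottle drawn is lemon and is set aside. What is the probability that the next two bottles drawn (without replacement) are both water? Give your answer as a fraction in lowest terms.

After the first draw, 8 of the remaining 24 bottles are water.
P = 8/24 × 7/23 = 56/552 = 7/69.

7/69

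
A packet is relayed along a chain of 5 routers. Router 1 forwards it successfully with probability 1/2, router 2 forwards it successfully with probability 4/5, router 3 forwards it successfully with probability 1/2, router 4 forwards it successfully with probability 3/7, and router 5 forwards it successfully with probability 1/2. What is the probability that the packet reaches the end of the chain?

3/70

Each stage is reached only if all earlier stages succeed, so
P = 1/2 × 4/5 × 1/2 × 3/7 × 1/2 = 12/280 = 3/70.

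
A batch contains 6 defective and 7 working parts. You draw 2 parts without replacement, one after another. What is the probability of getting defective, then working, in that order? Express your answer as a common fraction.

Each draw changes the counts, so multiply the conditional probabilities along the sequence:
P = 6/13 × 7/12 = 42/156 = 7/26.

7/26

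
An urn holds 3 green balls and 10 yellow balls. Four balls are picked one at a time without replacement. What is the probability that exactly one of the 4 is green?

72/143

One ordering (green drawn first) has probability 3/13 × 10/12 × 9/11 × 8/10 = 2160/17160 = 18/143.
There are C(4,1) = 4 such orderings, each equally likely, so P = 4 × 18/143 = 72/143.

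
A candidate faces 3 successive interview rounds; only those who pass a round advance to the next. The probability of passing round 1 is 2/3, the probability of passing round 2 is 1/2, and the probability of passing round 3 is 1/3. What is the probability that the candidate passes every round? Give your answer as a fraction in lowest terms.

Each stage is reached only if all earlier stages succeed, so
P = 2/3 × 1/2 × 1/3 = 2/18 = 1/9.

1/9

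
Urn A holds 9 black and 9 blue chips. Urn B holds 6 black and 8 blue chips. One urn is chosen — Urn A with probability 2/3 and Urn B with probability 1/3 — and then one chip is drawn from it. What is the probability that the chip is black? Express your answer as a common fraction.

From Urn A: P(black) = 9/18.
From Urn B: P(black) = 6/14.
Total probability = (2/3)(9/18) + (1/3)(6/14) = 10/21.

10/21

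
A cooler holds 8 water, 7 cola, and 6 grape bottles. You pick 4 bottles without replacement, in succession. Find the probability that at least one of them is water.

P(no water) = 13/21 × 12/20 × 11/19 × 10/18 = 17160/143640 = 143/1197.
P(at least one) = 1 − 143/1197 = 1054/1197.

1054/1197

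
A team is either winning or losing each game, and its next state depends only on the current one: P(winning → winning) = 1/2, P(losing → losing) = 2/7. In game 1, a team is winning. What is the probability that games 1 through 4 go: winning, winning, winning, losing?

1/8

Game 1 is given. For each transition, use the conditional probability from the current state:
P(winning | winning) = 1/2; P(winning | winning) = 1/2; P(losing | winning) = 1/2.
P = 1/2 × 1/2 × 1/2 = 1/8.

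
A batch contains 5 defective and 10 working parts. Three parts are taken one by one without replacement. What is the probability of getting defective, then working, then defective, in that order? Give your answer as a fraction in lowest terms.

20/273

Multiply the probability of each draw given the previous ones:
P = 5/15 × 10/14 × 4/13 = 200/2730 = 20/273.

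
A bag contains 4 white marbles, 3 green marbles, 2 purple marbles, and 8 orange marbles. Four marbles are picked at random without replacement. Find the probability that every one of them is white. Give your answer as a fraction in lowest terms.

1/2380

P = 4/17 × 3/16 × 2/15 × 1/14 = 24/57120 = 1/2380.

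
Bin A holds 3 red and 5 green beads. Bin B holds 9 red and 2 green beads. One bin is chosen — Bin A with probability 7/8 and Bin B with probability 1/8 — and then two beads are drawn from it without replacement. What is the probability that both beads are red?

From Bin A: P(both red) = (3/8)(2/7) = 3/28.
From Bin B: P(both red) = (9/11)(8/10) = 36/55.
Total probability = (7/8)(3/28) + (1/8)(36/55) = 309/1760.

309/1760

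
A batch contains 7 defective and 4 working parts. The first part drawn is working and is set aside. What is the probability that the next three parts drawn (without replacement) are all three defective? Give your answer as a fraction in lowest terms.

7/24

After the first draw, 7 of the remaining 10 parts are defective.
P = 7/10 × 6/9 × 5/8 = 210/720 = 7/24.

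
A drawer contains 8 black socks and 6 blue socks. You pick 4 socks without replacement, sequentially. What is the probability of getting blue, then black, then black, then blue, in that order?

Chain rule:
P = 6/14 × 8/13 × 7/12 × 5/11 = 1680/24024 = 10/143.

10/143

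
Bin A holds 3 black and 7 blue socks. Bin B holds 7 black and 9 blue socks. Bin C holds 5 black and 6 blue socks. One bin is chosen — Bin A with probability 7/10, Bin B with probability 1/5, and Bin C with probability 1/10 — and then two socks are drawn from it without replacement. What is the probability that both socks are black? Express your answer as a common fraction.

From Bin A: P(both black) = (3/10)(2/9) = 1/15.
From Bin B: P(both black) = (7/16)(6/15) = 7/40.
From Bin C: P(both black) = (5/11)(4/10) = 2/11.
Total probability = (7/10)(1/15) + (1/5)(7/40) + (1/10)(2/11) = 659/6600.

659/6600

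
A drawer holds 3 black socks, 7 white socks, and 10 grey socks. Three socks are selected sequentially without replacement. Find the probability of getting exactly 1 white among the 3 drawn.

One ordering (white drawn first) has probability 7/20 × 13/19 × 12/18 = 1092/6840 = 91/570.
There are C(3,1) = 3 such orderings, each equally likely, so P = 3 × 91/570 = 91/190.

91/190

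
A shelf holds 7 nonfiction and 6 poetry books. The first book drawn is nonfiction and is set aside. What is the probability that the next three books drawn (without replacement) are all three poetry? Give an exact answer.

1/11

With the first book removed, 6 poetry remain out of 12.
P = 6/12 × 5/11 × 4/10 = 120/1320 = 1/11.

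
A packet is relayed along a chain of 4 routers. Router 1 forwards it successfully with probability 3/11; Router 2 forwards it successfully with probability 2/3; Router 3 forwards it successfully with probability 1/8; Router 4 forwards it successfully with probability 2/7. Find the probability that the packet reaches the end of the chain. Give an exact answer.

Multiplying along the chain,
P = 3/11 × 2/3 × 1/8 × 2/7 = 12/1848 = 1/154.

1/154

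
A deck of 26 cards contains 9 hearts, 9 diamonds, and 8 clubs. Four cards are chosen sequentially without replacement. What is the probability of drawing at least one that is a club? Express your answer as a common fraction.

1189/1495

P(no clubs) = 18/26 × 17/25 × 16/24 × 15/23 = 73440/358800 = 306/1495.
P(at least one) = 1 − 306/1495 = 1189/1495.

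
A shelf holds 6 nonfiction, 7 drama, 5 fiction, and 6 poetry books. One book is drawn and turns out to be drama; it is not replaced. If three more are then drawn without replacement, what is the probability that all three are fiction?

10/1771

After the first draw, 5 of the remaining 23 books are fiction.
P = 5/23 × 4/22 × 3/21 = 60/10626 = 10/1771.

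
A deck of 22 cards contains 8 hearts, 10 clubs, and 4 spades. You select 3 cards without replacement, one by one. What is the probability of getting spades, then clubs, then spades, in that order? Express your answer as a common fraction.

Multiply the probability of each draw given the previous ones:
P = 4/22 × 10/21 × 3/20 = 120/9240 = 1/77.

1/77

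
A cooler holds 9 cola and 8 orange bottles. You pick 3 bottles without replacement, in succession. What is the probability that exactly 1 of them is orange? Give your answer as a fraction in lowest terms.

One ordering (orange drawn first) has probability 8/17 × 9/16 × 8/15 = 576/4080 = 12/85.
There are C(3,1) = 3 such orderings, each equally likely, so P = 3 × 12/85 = 36/85.

36/85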